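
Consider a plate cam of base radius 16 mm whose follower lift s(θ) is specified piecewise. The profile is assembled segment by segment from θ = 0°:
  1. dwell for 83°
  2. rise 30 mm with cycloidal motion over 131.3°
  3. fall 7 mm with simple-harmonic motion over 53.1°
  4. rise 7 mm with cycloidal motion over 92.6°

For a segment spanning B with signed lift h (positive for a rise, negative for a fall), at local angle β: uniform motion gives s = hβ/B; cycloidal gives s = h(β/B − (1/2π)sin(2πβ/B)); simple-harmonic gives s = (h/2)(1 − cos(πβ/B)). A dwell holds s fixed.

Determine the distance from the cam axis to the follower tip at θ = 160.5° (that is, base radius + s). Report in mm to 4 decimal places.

seg 1 [0°–83°] dwell: s stays 0.0000
seg 2 [83°–214.3°] cycloidal, h=30: θ=160.5° here. β=77.5, B=131.3. 30·(0.5903 − sin(2π·0.5903)/(2π)) = 20.2723 → s = 20.2723
radial distance = base radius + s = 16 + 20.2723 = 36.2723

36.2723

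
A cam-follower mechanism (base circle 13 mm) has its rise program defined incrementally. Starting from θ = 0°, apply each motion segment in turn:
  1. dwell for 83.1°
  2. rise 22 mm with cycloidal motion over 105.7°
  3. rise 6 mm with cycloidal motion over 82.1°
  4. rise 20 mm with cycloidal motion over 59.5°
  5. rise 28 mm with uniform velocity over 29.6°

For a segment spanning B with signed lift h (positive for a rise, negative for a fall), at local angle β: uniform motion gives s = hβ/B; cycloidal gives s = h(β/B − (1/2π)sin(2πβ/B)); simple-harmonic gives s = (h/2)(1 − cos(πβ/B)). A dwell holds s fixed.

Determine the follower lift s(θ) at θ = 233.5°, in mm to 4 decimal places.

seg 1 [0°–83.1°] dwell: s stays 0.0000
seg 2 [83.1°–188.8°] cycloidal, h=22: full span → s += 22 → s = 22.0000
seg 3 [188.8°–270.9°] cycloidal, h=6: θ=233.5° here. β=44.7, B=82.1. 6·(0.5445 − sin(2π·0.5445)/(2π)) = 3.5300 → s = 25.5300

25.5300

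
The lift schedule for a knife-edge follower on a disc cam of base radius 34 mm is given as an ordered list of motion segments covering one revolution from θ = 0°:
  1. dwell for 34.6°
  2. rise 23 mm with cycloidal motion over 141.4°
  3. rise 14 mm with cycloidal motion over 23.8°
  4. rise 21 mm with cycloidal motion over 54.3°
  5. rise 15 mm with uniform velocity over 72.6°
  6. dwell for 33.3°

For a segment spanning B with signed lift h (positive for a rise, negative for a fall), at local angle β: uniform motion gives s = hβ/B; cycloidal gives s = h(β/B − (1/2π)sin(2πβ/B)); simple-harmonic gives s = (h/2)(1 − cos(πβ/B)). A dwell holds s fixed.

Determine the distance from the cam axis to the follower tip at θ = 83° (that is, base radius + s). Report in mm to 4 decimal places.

seg 1 [0°–34.6°] dwell: s stays 0.0000
seg 2 [34.6°–176°] cycloidal, h=23: θ=83° here. β=48.4, B=141.4. 23·(0.3423 − sin(2π·0.3423)/(2π)) = 4.8105 → s = 4.8105
radial distance = base radius + s = 34 + 4.8105 = 38.8105

38.8105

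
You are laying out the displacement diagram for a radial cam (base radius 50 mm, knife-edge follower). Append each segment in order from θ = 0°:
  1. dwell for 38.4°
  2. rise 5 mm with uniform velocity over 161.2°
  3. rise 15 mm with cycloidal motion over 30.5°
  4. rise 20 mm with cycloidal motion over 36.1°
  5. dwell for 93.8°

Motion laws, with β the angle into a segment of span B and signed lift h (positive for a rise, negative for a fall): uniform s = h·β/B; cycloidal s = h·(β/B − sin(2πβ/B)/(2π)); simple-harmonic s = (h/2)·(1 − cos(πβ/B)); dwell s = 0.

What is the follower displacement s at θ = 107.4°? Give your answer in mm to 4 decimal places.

seg 1 [0°–38.4°] dwell: s stays 0.0000
seg 2 [38.4°–199.6°] uniform, h=5: θ=107.4° here. β=69, B=161.2. 5·69/161.2 = 2.1402 → s = 2.1402

2.1402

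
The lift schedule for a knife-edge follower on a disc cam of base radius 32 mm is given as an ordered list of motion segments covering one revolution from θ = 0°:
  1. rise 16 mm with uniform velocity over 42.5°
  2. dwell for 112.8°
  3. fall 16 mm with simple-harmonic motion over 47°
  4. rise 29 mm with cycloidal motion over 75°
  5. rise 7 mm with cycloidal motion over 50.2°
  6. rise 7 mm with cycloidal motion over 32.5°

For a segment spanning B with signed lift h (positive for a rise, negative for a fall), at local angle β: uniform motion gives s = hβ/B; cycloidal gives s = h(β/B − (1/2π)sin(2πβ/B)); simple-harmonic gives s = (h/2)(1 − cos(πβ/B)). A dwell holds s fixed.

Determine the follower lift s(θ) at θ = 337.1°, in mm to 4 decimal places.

seg 1 [0°–42.5°] uniform, h=16: full span → s += 16 → s = 16.0000
seg 2 [42.5°–155.3°] dwell: s stays 16.0000
seg 3 [155.3°–202.3°] simple-harmonic, h=-16: full span → s += -16 → s = 0.0000
seg 4 [202.3°–277.3°] cycloidal, h=29: full span → s += 29 → s = 29.0000
seg 5 [277.3°–327.5°] cycloidal, h=7: full span → s += 7 → s = 36.0000
seg 6 [327.5°–360°] cycloidal, h=7: θ=337.1° here. β=9.6, B=32.5. 7·(0.2954 − sin(2π·0.2954)/(2π)) = 0.9986 → s = 36.9986

36.9986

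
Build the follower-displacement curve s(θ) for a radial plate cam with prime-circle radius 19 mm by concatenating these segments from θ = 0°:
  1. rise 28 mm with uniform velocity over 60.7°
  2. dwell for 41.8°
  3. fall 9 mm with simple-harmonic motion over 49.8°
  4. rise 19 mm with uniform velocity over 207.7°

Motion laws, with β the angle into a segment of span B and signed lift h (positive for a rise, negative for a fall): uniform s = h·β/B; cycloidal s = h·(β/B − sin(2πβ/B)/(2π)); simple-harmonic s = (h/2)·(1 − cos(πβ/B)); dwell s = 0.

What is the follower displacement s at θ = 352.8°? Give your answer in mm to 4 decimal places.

seg 1 [0°–60.7°] uniform, h=28: full span → s += 28 → s = 28.0000
seg 2 [60.7°–102.5°] dwell: s stays 28.0000
seg 3 [102.5°–152.3°] simple-harmonic, h=-9: full span → s += -9 → s = 19.0000
seg 4 [152.3°–360°] uniform, h=19: θ=352.8° here. β=200.5, B=207.7. 19·200.5/207.7 = 18.3414 → s = 37.3414

37.3414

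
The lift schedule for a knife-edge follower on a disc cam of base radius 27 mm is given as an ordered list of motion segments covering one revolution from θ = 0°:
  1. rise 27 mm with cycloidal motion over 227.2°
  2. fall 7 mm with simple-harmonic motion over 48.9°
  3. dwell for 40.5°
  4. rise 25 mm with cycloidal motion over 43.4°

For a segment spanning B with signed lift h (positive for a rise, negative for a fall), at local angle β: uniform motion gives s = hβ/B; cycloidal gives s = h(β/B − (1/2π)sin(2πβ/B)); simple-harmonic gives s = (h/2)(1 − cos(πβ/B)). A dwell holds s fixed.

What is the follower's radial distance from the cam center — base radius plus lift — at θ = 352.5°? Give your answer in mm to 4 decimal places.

seg 1 [0°–227.2°] cycloidal, h=27: full span → s += 27 → s = 27.0000
seg 2 [227.2°–276.1°] simple-harmonic, h=-7: full span → s += -7 → s = 20.0000
seg 3 [276.1°–316.6°] dwell: s stays 20.0000
seg 4 [316.6°–360°] cycloidal, h=25: θ=352.5° here. β=35.9, B=43.4. 25·(0.8272 − sin(2π·0.8272)/(2π)) = 24.1997 → s = 44.1997
radial distance = base radius + s = 27 + 44.1997 = 71.1997

71.1997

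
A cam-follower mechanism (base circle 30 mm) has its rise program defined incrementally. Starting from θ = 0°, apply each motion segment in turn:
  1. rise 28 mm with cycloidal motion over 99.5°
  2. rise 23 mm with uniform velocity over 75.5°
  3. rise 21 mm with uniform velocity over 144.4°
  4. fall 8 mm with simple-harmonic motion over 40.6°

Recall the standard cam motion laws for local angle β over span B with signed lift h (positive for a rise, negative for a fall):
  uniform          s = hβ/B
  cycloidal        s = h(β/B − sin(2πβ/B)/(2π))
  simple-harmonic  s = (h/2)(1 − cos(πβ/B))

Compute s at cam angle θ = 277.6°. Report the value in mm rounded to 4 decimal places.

seg 1 [0°–99.5°] cycloidal, h=28: full span → s += 28 → s = 28.0000
seg 2 [99.5°–175°] uniform, h=23: full span → s += 23 → s = 51.0000
seg 3 [175°–319.4°] uniform, h=21: θ=277.6° here. β=102.6, B=144.4. 21·102.6/144.4 = 14.9211 → s = 65.9211

65.9211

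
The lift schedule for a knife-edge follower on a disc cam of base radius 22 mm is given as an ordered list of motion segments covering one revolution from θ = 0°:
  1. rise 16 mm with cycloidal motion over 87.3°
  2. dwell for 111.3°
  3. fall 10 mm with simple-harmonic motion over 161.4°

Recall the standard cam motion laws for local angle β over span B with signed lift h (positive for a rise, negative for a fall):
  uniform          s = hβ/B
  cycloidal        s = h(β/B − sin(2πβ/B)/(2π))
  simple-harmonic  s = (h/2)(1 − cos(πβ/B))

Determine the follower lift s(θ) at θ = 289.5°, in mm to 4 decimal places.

seg 1 [0°–87.3°] cycloidal, h=16: full span → s += 16 → s = 16.0000
seg 2 [87.3°–198.6°] dwell: s stays 16.0000
seg 3 [198.6°–360°] simple-harmonic, h=-10: θ=289.5° here. β=90.9, B=161.4. -10/2·(1 − cos(π·0.5632)) = -5.9862 → s = 10.0138

10.0138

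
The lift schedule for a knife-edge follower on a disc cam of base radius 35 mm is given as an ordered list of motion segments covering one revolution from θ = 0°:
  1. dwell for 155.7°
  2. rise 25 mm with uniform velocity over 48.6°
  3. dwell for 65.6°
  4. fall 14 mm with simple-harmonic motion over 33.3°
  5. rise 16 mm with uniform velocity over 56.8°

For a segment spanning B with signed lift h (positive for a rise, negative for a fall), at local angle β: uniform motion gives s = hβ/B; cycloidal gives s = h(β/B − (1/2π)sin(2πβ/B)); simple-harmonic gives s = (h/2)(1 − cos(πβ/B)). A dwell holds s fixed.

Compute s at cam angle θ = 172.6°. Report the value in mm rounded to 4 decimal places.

seg 1 [0°–155.7°] dwell: s stays 0.0000
seg 2 [155.7°–204.3°] uniform, h=25: θ=172.6° here. β=16.9, B=48.6. 25·16.9/48.6 = 8.6934 → s = 8.6934

8.6934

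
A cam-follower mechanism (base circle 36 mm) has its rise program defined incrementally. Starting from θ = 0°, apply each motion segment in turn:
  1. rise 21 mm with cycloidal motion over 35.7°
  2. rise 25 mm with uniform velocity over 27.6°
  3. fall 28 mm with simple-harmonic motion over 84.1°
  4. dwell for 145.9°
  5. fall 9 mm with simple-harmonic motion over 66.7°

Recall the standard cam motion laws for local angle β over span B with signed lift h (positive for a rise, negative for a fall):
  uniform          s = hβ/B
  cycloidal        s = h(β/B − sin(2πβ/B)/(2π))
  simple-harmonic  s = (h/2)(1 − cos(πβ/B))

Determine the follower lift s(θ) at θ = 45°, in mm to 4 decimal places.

seg 1 [0°–35.7°] cycloidal, h=21: full span → s += 21 → s = 21.0000
seg 2 [35.7°–63.3°] uniform, h=25: θ=45° here. β=9.3, B=27.6. 25·9.3/27.6 = 8.4239 → s = 29.4239

29.4239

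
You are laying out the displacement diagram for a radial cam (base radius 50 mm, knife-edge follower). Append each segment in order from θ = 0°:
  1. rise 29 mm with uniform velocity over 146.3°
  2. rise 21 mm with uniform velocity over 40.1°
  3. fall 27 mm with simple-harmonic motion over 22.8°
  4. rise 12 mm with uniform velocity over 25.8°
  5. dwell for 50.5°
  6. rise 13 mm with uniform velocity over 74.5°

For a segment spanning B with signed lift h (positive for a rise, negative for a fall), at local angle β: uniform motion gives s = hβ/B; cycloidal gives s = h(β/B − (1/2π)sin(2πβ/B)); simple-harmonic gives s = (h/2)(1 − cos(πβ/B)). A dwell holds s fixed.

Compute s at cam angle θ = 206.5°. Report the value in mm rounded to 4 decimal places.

seg 1 [0°–146.3°] uniform, h=29: full span → s += 29 → s = 29.0000
seg 2 [146.3°–186.4°] uniform, h=21: full span → s += 21 → s = 50.0000
seg 3 [186.4°–209.2°] simple-harmonic, h=-27: θ=206.5° here. β=20.1, B=22.8. -27/2·(1 − cos(π·0.8816)) = -26.0765 → s = 23.9235

23.9235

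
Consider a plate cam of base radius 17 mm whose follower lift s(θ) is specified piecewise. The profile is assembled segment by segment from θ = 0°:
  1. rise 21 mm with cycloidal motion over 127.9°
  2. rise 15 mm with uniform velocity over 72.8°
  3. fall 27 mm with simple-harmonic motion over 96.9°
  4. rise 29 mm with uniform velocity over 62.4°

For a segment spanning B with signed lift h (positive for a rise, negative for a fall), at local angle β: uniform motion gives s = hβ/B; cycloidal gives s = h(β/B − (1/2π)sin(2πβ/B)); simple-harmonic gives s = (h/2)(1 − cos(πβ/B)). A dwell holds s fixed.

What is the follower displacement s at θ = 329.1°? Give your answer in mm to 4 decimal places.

seg 1 [0°–127.9°] cycloidal, h=21: full span → s += 21 → s = 21.0000
seg 2 [127.9°–200.7°] uniform, h=15: full span → s += 15 → s = 36.0000
seg 3 [200.7°–297.6°] simple-harmonic, h=-27: full span → s += -27 → s = 9.0000
seg 4 [297.6°–360°] uniform, h=29: θ=329.1° here. β=31.5, B=62.4. 29·31.5/62.4 = 14.6394 → s = 23.6394

23.6394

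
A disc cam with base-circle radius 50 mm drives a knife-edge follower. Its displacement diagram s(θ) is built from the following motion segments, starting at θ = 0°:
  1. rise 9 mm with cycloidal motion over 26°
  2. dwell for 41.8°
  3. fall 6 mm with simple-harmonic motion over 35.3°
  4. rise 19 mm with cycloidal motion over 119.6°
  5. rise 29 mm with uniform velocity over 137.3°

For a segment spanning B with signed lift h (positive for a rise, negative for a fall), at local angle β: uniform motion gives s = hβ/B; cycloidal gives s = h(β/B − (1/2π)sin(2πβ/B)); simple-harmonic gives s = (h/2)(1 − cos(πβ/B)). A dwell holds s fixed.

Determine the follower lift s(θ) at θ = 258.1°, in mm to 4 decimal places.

seg 1 [0°–26°] cycloidal, h=9: full span → s += 9 → s = 9.0000
seg 2 [26°–67.8°] dwell: s stays 9.0000
seg 3 [67.8°–103.1°] simple-harmonic, h=-6: full span → s += -6 → s = 3.0000
seg 4 [103.1°–222.7°] cycloidal, h=19: full span → s += 19 → s = 22.0000
seg 5 [222.7°–360°] uniform, h=29: θ=258.1° here. β=35.4, B=137.3. 29·35.4/137.3 = 7.4771 → s = 29.4771

29.4771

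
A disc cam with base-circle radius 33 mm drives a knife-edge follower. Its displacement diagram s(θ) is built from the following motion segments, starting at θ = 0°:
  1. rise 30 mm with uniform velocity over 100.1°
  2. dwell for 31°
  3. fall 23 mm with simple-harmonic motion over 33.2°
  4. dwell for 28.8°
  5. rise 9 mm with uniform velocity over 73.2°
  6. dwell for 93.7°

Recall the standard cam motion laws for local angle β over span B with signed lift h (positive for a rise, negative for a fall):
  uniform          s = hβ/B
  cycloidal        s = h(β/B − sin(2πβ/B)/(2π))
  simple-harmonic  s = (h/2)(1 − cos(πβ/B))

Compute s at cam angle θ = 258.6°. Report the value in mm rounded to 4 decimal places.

seg 1 [0°–100.1°] uniform, h=30: full span → s += 30 → s = 30.0000
seg 2 [100.1°–131.1°] dwell: s stays 30.0000
seg 3 [131.1°–164.3°] simple-harmonic, h=-23: full span → s += -23 → s = 7.0000
seg 4 [164.3°–193.1°] dwell: s stays 7.0000
seg 5 [193.1°–266.3°] uniform, h=9: θ=258.6° here. β=65.5, B=73.2. 9·65.5/73.2 = 8.0533 → s = 15.0533

15.0533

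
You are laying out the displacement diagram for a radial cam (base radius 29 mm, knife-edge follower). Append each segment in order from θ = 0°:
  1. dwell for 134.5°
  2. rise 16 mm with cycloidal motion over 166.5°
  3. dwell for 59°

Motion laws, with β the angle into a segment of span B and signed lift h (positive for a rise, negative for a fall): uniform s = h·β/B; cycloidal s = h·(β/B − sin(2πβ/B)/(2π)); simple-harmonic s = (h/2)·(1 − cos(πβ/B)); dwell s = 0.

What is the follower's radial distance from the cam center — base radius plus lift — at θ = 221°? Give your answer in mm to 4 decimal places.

seg 1 [0°–134.5°] dwell: s stays 0.0000
seg 2 [134.5°–301°] cycloidal, h=16: θ=221° here. β=86.5, B=166.5. 16·(0.5195 − sin(2π·0.5195)/(2π)) = 8.6238 → s = 8.6238
radial distance = base radius + s = 29 + 8.6238 = 37.6238

37.6238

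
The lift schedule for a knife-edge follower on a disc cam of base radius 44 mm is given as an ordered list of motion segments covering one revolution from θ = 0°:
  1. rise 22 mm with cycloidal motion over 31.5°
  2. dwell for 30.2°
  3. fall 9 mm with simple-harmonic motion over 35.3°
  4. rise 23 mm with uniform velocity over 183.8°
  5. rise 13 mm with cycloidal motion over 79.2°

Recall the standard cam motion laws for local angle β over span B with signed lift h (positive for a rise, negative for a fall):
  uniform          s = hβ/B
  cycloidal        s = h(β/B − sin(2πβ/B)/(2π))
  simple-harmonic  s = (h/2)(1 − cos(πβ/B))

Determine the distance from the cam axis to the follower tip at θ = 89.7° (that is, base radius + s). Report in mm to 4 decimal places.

seg 1 [0°–31.5°] cycloidal, h=22: full span → s += 22 → s = 22.0000
seg 2 [31.5°–61.7°] dwell: s stays 22.0000
seg 3 [61.7°–97°] simple-harmonic, h=-9: θ=89.7° here. β=28, B=35.3. -9/2·(1 − cos(π·0.7932)) = -8.0833 → s = 13.9167
radial distance = base radius + s = 44 + 13.9167 = 57.9167

57.9167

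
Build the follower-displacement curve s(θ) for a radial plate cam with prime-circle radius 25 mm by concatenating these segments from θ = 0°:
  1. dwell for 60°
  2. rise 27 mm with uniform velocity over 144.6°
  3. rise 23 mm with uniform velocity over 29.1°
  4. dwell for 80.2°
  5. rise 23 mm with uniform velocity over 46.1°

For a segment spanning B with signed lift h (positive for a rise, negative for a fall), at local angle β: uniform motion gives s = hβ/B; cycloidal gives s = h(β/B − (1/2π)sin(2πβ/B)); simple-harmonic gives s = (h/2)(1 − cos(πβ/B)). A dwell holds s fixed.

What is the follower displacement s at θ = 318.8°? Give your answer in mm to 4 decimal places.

seg 1 [0°–60°] dwell: s stays 0.0000
seg 2 [60°–204.6°] uniform, h=27: full span → s += 27 → s = 27.0000
seg 3 [204.6°–233.7°] uniform, h=23: full span → s += 23 → s = 50.0000
seg 4 [233.7°–313.9°] dwell: s stays 50.0000
seg 5 [313.9°–360°] uniform, h=23: θ=318.8° here. β=4.9, B=46.1. 23·4.9/46.1 = 2.4447 → s = 52.4447

52.4447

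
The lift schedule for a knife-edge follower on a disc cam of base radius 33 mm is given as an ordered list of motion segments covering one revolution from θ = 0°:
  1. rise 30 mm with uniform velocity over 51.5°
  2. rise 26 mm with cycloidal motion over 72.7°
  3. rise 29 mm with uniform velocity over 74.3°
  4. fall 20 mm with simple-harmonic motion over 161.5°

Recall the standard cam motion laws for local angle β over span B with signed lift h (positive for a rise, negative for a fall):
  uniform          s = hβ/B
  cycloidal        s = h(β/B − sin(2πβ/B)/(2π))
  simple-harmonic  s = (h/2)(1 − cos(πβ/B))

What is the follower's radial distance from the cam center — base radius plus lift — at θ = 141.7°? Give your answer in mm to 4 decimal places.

seg 1 [0°–51.5°] uniform, h=30: full span → s += 30 → s = 30.0000
seg 2 [51.5°–124.2°] cycloidal, h=26: full span → s += 26 → s = 56.0000
seg 3 [124.2°–198.5°] uniform, h=29: θ=141.7° here. β=17.5, B=74.3. 29·17.5/74.3 = 6.8304 → s = 62.8304
radial distance = base radius + s = 33 + 62.8304 = 95.8304

95.8304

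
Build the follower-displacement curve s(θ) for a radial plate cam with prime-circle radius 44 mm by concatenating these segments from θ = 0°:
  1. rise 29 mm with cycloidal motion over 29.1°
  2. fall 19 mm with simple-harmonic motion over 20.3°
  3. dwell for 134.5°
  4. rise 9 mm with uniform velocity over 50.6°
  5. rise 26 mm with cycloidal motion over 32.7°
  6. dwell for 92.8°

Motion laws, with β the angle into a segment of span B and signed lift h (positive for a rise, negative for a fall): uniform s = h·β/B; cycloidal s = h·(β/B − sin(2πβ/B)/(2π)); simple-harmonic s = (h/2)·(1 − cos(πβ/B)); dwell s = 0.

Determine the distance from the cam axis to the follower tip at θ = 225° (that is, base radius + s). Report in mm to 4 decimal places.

seg 1 [0°–29.1°] cycloidal, h=29: full span → s += 29 → s = 29.0000
seg 2 [29.1°–49.4°] simple-harmonic, h=-19: full span → s += -19 → s = 10.0000
seg 3 [49.4°–183.9°] dwell: s stays 10.0000
seg 4 [183.9°–234.5°] uniform, h=9: θ=225° here. β=41.1, B=50.6. 9·41.1/50.6 = 7.3103 → s = 17.3103
radial distance = base radius + s = 44 + 17.3103 = 61.3103

61.3103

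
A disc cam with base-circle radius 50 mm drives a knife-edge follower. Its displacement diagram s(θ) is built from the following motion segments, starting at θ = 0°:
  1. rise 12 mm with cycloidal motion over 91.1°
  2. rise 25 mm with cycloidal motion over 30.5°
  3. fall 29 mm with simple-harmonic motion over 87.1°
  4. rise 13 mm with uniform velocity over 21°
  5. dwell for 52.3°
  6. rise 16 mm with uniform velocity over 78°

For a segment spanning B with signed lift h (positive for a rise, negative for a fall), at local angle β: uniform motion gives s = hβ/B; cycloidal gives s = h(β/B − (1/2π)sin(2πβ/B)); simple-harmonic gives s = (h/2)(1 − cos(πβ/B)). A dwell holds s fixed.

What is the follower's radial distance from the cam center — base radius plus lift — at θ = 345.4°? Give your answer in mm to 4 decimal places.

seg 1 [0°–91.1°] cycloidal, h=12: full span → s += 12 → s = 12.0000
seg 2 [91.1°–121.6°] cycloidal, h=25: full span → s += 25 → s = 37.0000
seg 3 [121.6°–208.7°] simple-harmonic, h=-29: full span → s += -29 → s = 8.0000
seg 4 [208.7°–229.7°] uniform, h=13: full span → s += 13 → s = 21.0000
seg 5 [229.7°–282°] dwell: s stays 21.0000
seg 6 [282°–360°] uniform, h=16: θ=345.4° here. β=63.4, B=78. 16·63.4/78 = 13.0051 → s = 34.0051
radial distance = base radius + s = 50 + 34.0051 = 84.0051

84.0051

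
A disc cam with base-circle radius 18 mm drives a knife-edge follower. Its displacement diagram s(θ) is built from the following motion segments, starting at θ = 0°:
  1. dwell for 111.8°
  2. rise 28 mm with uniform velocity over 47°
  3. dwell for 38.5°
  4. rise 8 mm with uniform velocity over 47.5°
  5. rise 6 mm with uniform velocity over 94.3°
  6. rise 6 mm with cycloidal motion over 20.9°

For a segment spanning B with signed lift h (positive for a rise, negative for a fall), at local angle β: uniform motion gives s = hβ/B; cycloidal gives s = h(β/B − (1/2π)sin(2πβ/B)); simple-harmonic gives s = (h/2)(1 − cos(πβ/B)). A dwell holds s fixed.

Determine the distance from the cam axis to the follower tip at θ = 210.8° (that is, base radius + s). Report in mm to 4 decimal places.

seg 1 [0°–111.8°] dwell: s stays 0.0000
seg 2 [111.8°–158.8°] uniform, h=28: full span → s += 28 → s = 28.0000
seg 3 [158.8°–197.3°] dwell: s stays 28.0000
seg 4 [197.3°–244.8°] uniform, h=8: θ=210.8° here. β=13.5, B=47.5. 8·13.5/47.5 = 2.2737 → s = 30.2737
radial distance = base radius + s = 18 + 30.2737 = 48.2737

48.2737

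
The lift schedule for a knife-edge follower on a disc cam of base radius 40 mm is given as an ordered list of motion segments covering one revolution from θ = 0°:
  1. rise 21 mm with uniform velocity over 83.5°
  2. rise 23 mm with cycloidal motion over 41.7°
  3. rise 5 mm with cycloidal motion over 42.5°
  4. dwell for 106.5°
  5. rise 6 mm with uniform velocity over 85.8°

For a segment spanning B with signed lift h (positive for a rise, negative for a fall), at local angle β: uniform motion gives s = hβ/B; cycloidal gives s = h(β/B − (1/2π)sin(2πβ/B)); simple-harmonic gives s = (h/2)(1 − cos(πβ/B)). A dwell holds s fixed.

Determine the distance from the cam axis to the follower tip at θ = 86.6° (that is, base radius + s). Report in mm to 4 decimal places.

seg 1 [0°–83.5°] uniform, h=21: full span → s += 21 → s = 21.0000
seg 2 [83.5°–125.2°] cycloidal, h=23: θ=86.6° here. β=3.1, B=41.7. 23·(0.0743 − sin(2π·0.0743)/(2π)) = 0.0615 → s = 21.0615
radial distance = base radius + s = 40 + 21.0615 = 61.0615

61.0615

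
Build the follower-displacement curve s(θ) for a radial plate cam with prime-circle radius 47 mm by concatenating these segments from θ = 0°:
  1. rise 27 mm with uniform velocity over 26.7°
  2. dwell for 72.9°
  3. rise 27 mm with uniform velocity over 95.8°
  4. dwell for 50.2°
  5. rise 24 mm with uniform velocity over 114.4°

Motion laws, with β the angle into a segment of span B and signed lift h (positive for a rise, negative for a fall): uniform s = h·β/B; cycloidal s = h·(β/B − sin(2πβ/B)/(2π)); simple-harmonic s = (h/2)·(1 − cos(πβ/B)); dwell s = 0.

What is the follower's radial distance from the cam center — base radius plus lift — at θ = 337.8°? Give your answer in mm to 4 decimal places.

seg 1 [0°–26.7°] uniform, h=27: full span → s += 27 → s = 27.0000
seg 2 [26.7°–99.6°] dwell: s stays 27.0000
seg 3 [99.6°–195.4°] uniform, h=27: full span → s += 27 → s = 54.0000
seg 4 [195.4°–245.6°] dwell: s stays 54.0000
seg 5 [245.6°–360°] uniform, h=24: θ=337.8° here. β=92.2, B=114.4. 24·92.2/114.4 = 19.3427 → s = 73.3427
radial distance = base radius + s = 47 + 73.3427 = 120.3427

120.3427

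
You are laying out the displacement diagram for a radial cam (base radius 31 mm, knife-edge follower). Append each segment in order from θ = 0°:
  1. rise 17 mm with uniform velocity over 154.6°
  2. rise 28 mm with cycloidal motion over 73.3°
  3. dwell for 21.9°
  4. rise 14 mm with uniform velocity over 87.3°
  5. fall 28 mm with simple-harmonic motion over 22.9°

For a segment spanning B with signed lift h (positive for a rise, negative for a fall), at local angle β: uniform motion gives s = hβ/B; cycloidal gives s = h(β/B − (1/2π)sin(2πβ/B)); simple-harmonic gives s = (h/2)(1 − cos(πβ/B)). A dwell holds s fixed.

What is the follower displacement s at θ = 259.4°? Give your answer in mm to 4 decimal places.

seg 1 [0°–154.6°] uniform, h=17: full span → s += 17 → s = 17.0000
seg 2 [154.6°–227.9°] cycloidal, h=28: full span → s += 28 → s = 45.0000
seg 3 [227.9°–249.8°] dwell: s stays 45.0000
seg 4 [249.8°–337.1°] uniform, h=14: θ=259.4° here. β=9.6, B=87.3. 14·9.6/87.3 = 1.5395 → s = 46.5395

46.5395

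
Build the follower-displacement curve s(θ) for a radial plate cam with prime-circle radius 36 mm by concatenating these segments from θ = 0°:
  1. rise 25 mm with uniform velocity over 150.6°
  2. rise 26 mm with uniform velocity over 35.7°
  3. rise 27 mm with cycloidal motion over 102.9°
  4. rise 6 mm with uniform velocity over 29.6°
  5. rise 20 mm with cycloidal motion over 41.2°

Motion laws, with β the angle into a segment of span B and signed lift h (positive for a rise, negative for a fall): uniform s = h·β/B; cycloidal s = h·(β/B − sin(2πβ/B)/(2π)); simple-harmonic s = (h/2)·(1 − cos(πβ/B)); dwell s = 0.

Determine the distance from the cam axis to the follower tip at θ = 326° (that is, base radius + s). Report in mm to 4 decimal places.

seg 1 [0°–150.6°] uniform, h=25: full span → s += 25 → s = 25.0000
seg 2 [150.6°–186.3°] uniform, h=26: full span → s += 26 → s = 51.0000
seg 3 [186.3°–289.2°] cycloidal, h=27: full span → s += 27 → s = 78.0000
seg 4 [289.2°–318.8°] uniform, h=6: full span → s += 6 → s = 84.0000
seg 5 [318.8°–360°] cycloidal, h=20: θ=326° here. β=7.2, B=41.2. 20·(0.1748 − sin(2π·0.1748)/(2π)) = 0.6612 → s = 84.6612
radial distance = base radius + s = 36 + 84.6612 = 120.6612

120.6612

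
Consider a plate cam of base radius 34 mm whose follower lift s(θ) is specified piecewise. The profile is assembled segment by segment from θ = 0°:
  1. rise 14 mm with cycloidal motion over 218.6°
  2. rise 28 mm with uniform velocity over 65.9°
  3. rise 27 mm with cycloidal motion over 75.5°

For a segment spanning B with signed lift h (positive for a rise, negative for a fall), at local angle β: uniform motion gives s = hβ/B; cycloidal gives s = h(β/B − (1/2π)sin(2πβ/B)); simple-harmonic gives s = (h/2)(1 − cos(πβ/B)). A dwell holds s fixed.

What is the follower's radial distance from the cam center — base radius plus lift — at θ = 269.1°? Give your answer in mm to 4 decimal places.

seg 1 [0°–218.6°] cycloidal, h=14: full span → s += 14 → s = 14.0000
seg 2 [218.6°–284.5°] uniform, h=28: θ=269.1° here. β=50.5, B=65.9. 28·50.5/65.9 = 21.4568 → s = 35.4568
radial distance = base radius + s = 34 + 35.4568 = 69.4568

69.4568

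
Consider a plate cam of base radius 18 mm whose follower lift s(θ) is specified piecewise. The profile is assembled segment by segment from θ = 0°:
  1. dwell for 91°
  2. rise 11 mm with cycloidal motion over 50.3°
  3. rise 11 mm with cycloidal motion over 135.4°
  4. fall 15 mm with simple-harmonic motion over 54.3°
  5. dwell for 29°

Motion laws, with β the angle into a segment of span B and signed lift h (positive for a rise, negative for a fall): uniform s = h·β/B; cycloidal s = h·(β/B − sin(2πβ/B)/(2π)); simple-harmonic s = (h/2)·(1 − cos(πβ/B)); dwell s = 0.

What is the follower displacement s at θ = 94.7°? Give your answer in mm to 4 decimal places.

seg 1 [0°–91°] dwell: s stays 0.0000
seg 2 [91°–141.3°] cycloidal, h=11: θ=94.7° here. β=3.7, B=50.3. 11·(0.0736 − sin(2π·0.0736)/(2π)) = 0.0285 → s = 0.0285

0.0285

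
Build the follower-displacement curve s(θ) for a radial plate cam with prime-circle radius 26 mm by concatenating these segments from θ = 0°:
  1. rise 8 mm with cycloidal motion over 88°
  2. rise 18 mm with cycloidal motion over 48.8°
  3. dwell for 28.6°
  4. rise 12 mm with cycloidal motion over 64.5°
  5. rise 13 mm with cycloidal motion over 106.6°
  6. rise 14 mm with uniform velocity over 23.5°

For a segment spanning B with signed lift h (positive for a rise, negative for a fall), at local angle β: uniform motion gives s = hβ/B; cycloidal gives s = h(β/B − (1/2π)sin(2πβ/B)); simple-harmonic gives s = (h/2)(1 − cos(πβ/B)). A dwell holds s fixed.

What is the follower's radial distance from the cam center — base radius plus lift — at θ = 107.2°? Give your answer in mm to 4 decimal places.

seg 1 [0°–88°] cycloidal, h=8: full span → s += 8 → s = 8.0000
seg 2 [88°–136.8°] cycloidal, h=18: θ=107.2° here. β=19.2, B=48.8. 18·(0.3934 − sin(2π·0.3934)/(2π)) = 5.3041 → s = 13.3041
radial distance = base radius + s = 26 + 13.3041 = 39.3041

39.3041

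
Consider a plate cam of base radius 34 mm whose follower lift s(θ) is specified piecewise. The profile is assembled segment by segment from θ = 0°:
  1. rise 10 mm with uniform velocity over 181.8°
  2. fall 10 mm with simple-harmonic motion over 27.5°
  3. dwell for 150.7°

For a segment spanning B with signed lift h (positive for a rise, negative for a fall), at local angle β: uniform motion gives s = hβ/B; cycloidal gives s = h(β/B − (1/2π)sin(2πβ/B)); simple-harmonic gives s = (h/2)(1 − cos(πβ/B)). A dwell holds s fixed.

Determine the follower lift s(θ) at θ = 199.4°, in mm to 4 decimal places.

seg 1 [0°–181.8°] uniform, h=10: full span → s += 10 → s = 10.0000
seg 2 [181.8°–209.3°] simple-harmonic, h=-10: θ=199.4° here. β=17.6, B=27.5. -10/2·(1 − cos(π·0.6400)) = -7.1289 → s = 2.8711

2.8711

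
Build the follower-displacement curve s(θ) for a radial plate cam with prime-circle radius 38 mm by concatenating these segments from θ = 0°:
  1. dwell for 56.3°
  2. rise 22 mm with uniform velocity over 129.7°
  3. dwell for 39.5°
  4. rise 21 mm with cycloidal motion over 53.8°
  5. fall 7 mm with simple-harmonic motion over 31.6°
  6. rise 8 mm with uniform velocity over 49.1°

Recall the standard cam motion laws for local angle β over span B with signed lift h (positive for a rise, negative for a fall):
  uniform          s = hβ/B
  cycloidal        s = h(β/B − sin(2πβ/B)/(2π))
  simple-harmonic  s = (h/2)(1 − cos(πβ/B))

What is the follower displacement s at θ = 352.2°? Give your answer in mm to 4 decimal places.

seg 1 [0°–56.3°] dwell: s stays 0.0000
seg 2 [56.3°–186°] uniform, h=22: full span → s += 22 → s = 22.0000
seg 3 [186°–225.5°] dwell: s stays 22.0000
seg 4 [225.5°–279.3°] cycloidal, h=21: full span → s += 21 → s = 43.0000
seg 5 [279.3°–310.9°] simple-harmonic, h=-7: full span → s += -7 → s = 36.0000
seg 6 [310.9°–360°] uniform, h=8: θ=352.2° here. β=41.3, B=49.1. 8·41.3/49.1 = 6.7291 → s = 42.7291

42.7291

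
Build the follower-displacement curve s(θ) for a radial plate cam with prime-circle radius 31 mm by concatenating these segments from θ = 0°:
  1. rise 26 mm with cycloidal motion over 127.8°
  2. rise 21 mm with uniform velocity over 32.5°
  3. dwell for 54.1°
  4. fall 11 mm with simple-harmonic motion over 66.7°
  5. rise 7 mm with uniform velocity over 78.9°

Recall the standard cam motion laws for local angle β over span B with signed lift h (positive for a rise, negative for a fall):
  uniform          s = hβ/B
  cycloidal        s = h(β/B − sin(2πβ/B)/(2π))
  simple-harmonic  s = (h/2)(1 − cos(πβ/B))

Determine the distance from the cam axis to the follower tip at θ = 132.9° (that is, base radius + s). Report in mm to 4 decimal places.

seg 1 [0°–127.8°] cycloidal, h=26: full span → s += 26 → s = 26.0000
seg 2 [127.8°–160.3°] uniform, h=21: θ=132.9° here. β=5.1, B=32.5. 21·5.1/32.5 = 3.2954 → s = 29.2954
radial distance = base radius + s = 31 + 29.2954 = 60.2954

60.2954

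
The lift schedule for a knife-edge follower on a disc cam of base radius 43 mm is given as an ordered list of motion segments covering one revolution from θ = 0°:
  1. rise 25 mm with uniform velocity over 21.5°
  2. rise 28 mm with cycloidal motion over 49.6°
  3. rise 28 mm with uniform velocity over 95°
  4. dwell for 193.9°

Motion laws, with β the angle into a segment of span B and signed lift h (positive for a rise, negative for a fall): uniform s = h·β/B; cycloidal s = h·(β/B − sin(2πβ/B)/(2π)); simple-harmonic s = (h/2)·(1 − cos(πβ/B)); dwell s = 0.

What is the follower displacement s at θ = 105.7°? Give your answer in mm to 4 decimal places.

seg 1 [0°–21.5°] uniform, h=25: full span → s += 25 → s = 25.0000
seg 2 [21.5°–71.1°] cycloidal, h=28: full span → s += 28 → s = 53.0000
seg 3 [71.1°–166.1°] uniform, h=28: θ=105.7° here. β=34.6, B=95. 28·34.6/95 = 10.1979 → s = 63.1979

63.1979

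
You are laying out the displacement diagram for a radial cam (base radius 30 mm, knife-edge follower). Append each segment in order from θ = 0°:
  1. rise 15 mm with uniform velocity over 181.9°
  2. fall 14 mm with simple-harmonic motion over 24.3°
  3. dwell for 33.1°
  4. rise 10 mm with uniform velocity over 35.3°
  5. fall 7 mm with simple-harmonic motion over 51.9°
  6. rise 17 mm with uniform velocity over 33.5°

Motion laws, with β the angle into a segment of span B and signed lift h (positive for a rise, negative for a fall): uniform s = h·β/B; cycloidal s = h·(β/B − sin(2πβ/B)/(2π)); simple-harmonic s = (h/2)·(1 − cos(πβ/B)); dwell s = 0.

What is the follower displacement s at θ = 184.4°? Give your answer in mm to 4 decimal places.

seg 1 [0°–181.9°] uniform, h=15: full span → s += 15 → s = 15.0000
seg 2 [181.9°–206.2°] simple-harmonic, h=-14: θ=184.4° here. β=2.5, B=24.3. -14/2·(1 − cos(π·0.1029)) = -0.3625 → s = 14.6375

14.6375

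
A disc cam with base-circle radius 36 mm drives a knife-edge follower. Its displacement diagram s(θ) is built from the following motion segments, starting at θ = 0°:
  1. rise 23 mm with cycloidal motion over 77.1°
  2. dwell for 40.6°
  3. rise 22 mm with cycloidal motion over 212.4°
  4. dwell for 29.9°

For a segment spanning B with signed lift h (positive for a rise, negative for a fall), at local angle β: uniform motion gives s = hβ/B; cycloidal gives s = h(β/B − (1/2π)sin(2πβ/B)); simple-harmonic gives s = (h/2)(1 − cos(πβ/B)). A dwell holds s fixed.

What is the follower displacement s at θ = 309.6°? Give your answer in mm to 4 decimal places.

seg 1 [0°–77.1°] cycloidal, h=23: full span → s += 23 → s = 23.0000
seg 2 [77.1°–117.7°] dwell: s stays 23.0000
seg 3 [117.7°–330.1°] cycloidal, h=22: θ=309.6° here. β=191.9, B=212.4. 22·(0.9035 − sin(2π·0.9035)/(2π)) = 21.8722 → s = 44.8722

44.8722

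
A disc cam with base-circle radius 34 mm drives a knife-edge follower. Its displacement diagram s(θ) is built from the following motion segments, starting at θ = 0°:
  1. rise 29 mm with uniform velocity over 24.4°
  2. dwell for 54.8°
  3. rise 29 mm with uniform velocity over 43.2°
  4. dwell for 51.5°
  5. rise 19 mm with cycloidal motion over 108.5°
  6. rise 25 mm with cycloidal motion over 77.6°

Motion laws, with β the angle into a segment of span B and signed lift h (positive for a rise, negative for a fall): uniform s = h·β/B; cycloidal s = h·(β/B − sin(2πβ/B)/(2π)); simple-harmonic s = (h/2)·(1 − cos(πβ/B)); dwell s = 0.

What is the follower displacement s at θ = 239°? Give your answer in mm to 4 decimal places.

seg 1 [0°–24.4°] uniform, h=29: full span → s += 29 → s = 29.0000
seg 2 [24.4°–79.2°] dwell: s stays 29.0000
seg 3 [79.2°–122.4°] uniform, h=29: full span → s += 29 → s = 58.0000
seg 4 [122.4°–173.9°] dwell: s stays 58.0000
seg 5 [173.9°–282.4°] cycloidal, h=19: θ=239° here. β=65.1, B=108.5. 19·(0.6000 − sin(2π·0.6000)/(2π)) = 13.1774 → s = 71.1774

71.1774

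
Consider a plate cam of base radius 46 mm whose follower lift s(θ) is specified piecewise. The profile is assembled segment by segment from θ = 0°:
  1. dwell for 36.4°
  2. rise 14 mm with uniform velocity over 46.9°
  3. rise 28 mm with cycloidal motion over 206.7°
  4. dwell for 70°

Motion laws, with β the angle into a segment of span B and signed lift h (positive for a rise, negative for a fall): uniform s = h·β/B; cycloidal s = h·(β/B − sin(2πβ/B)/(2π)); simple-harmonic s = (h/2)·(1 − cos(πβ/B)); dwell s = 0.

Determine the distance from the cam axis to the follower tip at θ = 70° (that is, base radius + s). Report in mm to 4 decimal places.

seg 1 [0°–36.4°] dwell: s stays 0.0000
seg 2 [36.4°–83.3°] uniform, h=14: θ=70° here. β=33.6, B=46.9. 14·33.6/46.9 = 10.0299 → s = 10.0299
radial distance = base radius + s = 46 + 10.0299 = 56.0299

56.0299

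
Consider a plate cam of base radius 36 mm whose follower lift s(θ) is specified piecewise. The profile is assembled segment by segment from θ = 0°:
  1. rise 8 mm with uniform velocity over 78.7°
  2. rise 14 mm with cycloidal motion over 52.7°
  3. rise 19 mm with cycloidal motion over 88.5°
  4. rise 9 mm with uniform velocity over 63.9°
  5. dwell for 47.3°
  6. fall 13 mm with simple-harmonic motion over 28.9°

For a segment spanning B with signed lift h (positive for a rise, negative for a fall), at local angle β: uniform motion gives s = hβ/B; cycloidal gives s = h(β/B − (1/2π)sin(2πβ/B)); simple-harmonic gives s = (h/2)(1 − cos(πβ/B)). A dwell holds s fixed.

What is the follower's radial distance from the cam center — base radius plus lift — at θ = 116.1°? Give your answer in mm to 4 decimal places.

seg 1 [0°–78.7°] uniform, h=8: full span → s += 8 → s = 8.0000
seg 2 [78.7°–131.4°] cycloidal, h=14: θ=116.1° here. β=37.4, B=52.7. 14·(0.7097 − sin(2π·0.7097)/(2π)) = 12.0925 → s = 20.0925
radial distance = base radius + s = 36 + 20.0925 = 56.0925

56.0925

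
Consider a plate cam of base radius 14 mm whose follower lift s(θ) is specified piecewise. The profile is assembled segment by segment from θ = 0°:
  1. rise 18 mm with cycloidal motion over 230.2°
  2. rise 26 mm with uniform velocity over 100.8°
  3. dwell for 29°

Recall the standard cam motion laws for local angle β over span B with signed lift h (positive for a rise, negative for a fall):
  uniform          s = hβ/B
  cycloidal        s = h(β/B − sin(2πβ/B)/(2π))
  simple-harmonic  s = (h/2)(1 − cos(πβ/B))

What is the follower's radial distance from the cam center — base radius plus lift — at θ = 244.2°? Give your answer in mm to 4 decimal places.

seg 1 [0°–230.2°] cycloidal, h=18: full span → s += 18 → s = 18.0000
seg 2 [230.2°–331°] uniform, h=26: θ=244.2° here. β=14, B=100.8. 26·14/100.8 = 3.6111 → s = 21.6111
radial distance = base radius + s = 14 + 21.6111 = 35.6111

35.6111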